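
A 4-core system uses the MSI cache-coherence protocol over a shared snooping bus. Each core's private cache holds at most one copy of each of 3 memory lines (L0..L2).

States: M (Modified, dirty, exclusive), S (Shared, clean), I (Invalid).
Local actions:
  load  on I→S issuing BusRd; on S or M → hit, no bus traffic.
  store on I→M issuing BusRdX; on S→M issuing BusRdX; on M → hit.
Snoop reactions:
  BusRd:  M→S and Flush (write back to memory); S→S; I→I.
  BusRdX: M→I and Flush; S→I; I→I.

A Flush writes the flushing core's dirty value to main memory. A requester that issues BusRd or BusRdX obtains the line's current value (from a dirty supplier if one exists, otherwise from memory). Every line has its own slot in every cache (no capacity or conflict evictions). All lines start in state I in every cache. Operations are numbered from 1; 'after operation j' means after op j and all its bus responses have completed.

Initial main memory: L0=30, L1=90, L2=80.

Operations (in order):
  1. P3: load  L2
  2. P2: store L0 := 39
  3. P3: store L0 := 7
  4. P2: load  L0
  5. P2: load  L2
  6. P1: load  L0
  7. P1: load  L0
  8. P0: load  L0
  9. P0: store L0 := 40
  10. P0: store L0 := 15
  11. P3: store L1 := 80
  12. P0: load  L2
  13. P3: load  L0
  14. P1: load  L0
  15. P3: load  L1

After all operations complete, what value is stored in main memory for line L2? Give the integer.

memory[L2] = 80

1. P3: load  L2  bus=[BusRd]  L2: P0=I P1=I P2=I P3=S  mem[L2]=80
2. P2: store L0 := 39  bus=[BusRdX]  L0: P0=I P1=I P2=M P3=I  mem[L0]=30
3. P3: store L0 := 7  bus=[BusRdX,Flush]  L0: P0=I P1=I P2=I P3=M  mem[L0]=39
4. P2: load  L0  bus=[BusRd,Flush]  L0: P0=I P1=I P2=S P3=S  mem[L0]=7
5. P2: load  L2  bus=[BusRd]  L2: P0=I P1=I P2=S P3=S  mem[L2]=80
6. P1: load  L0  bus=[BusRd]  L0: P0=I P1=S P2=S P3=S  mem[L0]=7
7. P1: load  L0  bus=[-]  L0: P0=I P1=S P2=S P3=S  mem[L0]=7
8. P0: load  L0  bus=[BusRd]  L0: P0=S P1=S P2=S P3=S  mem[L0]=7
9. P0: store L0 := 40  bus=[BusRdX]  L0: P0=M P1=I P2=I P3=I  mem[L0]=7
10. P0: store L0 := 15  bus=[-]  L0: P0=M P1=I P2=I P3=I  mem[L0]=7
11. P3: store L1 := 80  bus=[BusRdX]  L1: P0=I P1=I P2=I P3=M  mem[L1]=90
12. P0: load  L2  bus=[BusRd]  L2: P0=S P1=I P2=S P3=S  mem[L2]=80
13. P3: load  L0  bus=[BusRd,Flush]  L0: P0=S P1=I P2=I P3=S  mem[L0]=15
14. P1: load  L0  bus=[BusRd]  L0: P0=S P1=S P2=I P3=S  mem[L0]=15
15. P3: load  L1  bus=[-]  L1: P0=I P1=I P2=I P3=M  mem[L1]=90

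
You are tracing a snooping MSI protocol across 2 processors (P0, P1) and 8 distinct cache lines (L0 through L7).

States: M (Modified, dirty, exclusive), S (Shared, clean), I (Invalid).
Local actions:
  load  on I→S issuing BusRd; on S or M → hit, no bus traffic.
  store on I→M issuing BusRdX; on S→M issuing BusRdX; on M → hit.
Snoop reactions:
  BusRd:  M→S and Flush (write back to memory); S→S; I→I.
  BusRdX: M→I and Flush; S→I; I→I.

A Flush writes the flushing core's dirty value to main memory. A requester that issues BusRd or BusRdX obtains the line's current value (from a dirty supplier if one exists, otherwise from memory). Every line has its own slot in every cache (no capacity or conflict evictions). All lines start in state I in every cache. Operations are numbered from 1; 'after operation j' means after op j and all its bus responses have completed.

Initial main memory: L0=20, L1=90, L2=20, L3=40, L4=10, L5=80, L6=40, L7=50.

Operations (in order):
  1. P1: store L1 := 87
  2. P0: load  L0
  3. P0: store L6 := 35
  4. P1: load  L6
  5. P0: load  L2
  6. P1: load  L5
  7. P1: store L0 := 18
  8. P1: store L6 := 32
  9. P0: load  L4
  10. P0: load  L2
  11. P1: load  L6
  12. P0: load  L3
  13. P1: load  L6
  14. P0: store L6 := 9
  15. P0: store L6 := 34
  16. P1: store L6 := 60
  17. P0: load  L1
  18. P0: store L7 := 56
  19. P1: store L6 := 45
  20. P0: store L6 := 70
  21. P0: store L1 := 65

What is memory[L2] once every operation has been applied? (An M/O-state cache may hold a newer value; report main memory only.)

1. P1: store L1 := 87  bus=[BusRdX]  L1: P0=I P1=M  mem[L1]=90
2. P0: load  L0  bus=[BusRd]  L0: P0=S P1=I  mem[L0]=20
3. P0: store L6 := 35  bus=[BusRdX]  L6: P0=M P1=I  mem[L6]=40
4. P1: load  L6  bus=[BusRd,Flush]  L6: P0=S P1=S  mem[L6]=35
5. P0: load  L2  bus=[BusRd]  L2: P0=S P1=I  mem[L2]=20
6. P1: load  L5  bus=[BusRd]  L5: P0=I P1=S  mem[L5]=80
7. P1: store L0 := 18  bus=[BusRdX]  L0: P0=I P1=M  mem[L0]=20
8. P1: store L6 := 32  bus=[BusRdX]  L6: P0=I P1=M  mem[L6]=35
9. P0: load  L4  bus=[BusRd]  L4: P0=S P1=I  mem[L4]=10
10. P0: load  L2  bus=[-]  L2: P0=S P1=I  mem[L2]=20
11. P1: load  L6  bus=[-]  L6: P0=I P1=M  mem[L6]=35
12. P0: load  L3  bus=[BusRd]  L3: P0=S P1=I  mem[L3]=40
13. P1: load  L6  bus=[-]  L6: P0=I P1=M  mem[L6]=35
14. P0: store L6 := 9  bus=[BusRdX,Flush]  L6: P0=M P1=I  mem[L6]=32
15. P0: store L6 := 34  bus=[-]  L6: P0=M P1=I  mem[L6]=32
16. P1: store L6 := 60  bus=[BusRdX,Flush]  L6: P0=I P1=M  mem[L6]=34
17. P0: load  L1  bus=[BusRd,Flush]  L1: P0=S P1=S  mem[L1]=87
18. P0: store L7 := 56  bus=[BusRdX]  L7: P0=M P1=I  mem[L7]=50
19. P1: store L6 := 45  bus=[-]  L6: P0=I P1=M  mem[L6]=34
20. P0: store L6 := 70  bus=[BusRdX,Flush]  L6: P0=M P1=I  mem[L6]=45
21. P0: store L1 := 65  bus=[BusRdX]  L1: P0=M P1=I  mem[L1]=87

memory[L2] = 20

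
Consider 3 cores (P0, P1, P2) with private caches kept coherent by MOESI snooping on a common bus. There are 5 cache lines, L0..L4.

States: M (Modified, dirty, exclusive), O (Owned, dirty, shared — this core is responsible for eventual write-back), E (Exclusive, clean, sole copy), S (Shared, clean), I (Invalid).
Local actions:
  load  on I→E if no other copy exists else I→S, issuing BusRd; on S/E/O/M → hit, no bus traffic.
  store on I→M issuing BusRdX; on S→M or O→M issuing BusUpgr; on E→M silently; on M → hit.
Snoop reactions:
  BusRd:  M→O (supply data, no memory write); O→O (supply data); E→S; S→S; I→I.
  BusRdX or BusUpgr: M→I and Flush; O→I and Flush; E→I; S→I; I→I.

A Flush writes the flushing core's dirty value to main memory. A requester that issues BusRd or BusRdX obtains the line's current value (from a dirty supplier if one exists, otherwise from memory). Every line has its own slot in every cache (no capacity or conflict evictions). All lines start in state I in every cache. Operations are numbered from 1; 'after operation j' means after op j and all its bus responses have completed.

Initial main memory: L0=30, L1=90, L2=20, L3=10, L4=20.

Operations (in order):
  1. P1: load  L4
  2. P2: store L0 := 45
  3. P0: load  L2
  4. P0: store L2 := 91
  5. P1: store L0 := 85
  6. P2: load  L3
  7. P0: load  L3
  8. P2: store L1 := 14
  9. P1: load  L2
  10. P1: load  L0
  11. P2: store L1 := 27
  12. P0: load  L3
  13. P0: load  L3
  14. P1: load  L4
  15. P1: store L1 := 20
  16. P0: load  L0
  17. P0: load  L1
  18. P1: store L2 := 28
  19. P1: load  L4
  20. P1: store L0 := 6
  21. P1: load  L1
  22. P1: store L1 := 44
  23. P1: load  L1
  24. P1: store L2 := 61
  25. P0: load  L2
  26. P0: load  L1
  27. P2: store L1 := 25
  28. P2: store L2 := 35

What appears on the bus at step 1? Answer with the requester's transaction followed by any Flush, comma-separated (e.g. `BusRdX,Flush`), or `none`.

bus = BusRd

step 1: P1: load  L4  ⟶  IEI  (L4)  txn=BusRd  M[L4]=20
step 2: P2: store L0 := 45  ⟶  IIM  (L0)  txn=BusRdX  M[L0]=30
step 3: P0: load  L2  ⟶  EII  (L2)  txn=BusRd  M[L2]=20
step 4: P0: store L2 := 91  ⟶  MII  (L2)  txn=∅  M[L2]=20
step 5: P1: store L0 := 85  ⟶  IMI  (L0)  txn=BusRdX+Flush  M[L0]=45
step 6: P2: load  L3  ⟶  IIE  (L3)  txn=BusRd  M[L3]=10
step 7: P0: load  L3  ⟶  SIS  (L3)  txn=BusRd  M[L3]=10
step 8: P2: store L1 := 14  ⟶  IIM  (L1)  txn=BusRdX  M[L1]=90
step 9: P1: load  L2  ⟶  OSI  (L2)  txn=BusRd  M[L2]=20
step 10: P1: load  L0  ⟶  IMI  (L0)  txn=∅  M[L0]=45
step 11: P2: store L1 := 27  ⟶  IIM  (L1)  txn=∅  M[L1]=90
step 12: P0: load  L3  ⟶  SIS  (L3)  txn=∅  M[L3]=10
step 13: P0: load  L3  ⟶  SIS  (L3)  txn=∅  M[L3]=10
step 14: P1: load  L4  ⟶  IEI  (L4)  txn=∅  M[L4]=20
step 15: P1: store L1 := 20  ⟶  IMI  (L1)  txn=BusRdX+Flush  M[L1]=27
step 16: P0: load  L0  ⟶  SOI  (L0)  txn=BusRd  M[L0]=45
step 17: P0: load  L1  ⟶  SOI  (L1)  txn=BusRd  M[L1]=27
step 18: P1: store L2 := 28  ⟶  IMI  (L2)  txn=BusUpgr+Flush  M[L2]=91
step 19: P1: load  L4  ⟶  IEI  (L4)  txn=∅  M[L4]=20
step 20: P1: store L0 := 6  ⟶  IMI  (L0)  txn=BusUpgr  M[L0]=45
step 21: P1: load  L1  ⟶  SOI  (L1)  txn=∅  M[L1]=27
step 22: P1: store L1 := 44  ⟶  IMI  (L1)  txn=BusUpgr  M[L1]=27
step 23: P1: load  L1  ⟶  IMI  (L1)  txn=∅  M[L1]=27
step 24: P1: store L2 := 61  ⟶  IMI  (L2)  txn=∅  M[L2]=91
step 25: P0: load  L2  ⟶  SOI  (L2)  txn=BusRd  M[L2]=91
step 26: P0: load  L1  ⟶  SOI  (L1)  txn=BusRd  M[L1]=27
step 27: P2: store L1 := 25  ⟶  IIM  (L1)  txn=BusRdX+Flush  M[L1]=44
step 28: P2: store L2 := 35  ⟶  IIM  (L2)  txn=BusRdX+Flush  M[L2]=61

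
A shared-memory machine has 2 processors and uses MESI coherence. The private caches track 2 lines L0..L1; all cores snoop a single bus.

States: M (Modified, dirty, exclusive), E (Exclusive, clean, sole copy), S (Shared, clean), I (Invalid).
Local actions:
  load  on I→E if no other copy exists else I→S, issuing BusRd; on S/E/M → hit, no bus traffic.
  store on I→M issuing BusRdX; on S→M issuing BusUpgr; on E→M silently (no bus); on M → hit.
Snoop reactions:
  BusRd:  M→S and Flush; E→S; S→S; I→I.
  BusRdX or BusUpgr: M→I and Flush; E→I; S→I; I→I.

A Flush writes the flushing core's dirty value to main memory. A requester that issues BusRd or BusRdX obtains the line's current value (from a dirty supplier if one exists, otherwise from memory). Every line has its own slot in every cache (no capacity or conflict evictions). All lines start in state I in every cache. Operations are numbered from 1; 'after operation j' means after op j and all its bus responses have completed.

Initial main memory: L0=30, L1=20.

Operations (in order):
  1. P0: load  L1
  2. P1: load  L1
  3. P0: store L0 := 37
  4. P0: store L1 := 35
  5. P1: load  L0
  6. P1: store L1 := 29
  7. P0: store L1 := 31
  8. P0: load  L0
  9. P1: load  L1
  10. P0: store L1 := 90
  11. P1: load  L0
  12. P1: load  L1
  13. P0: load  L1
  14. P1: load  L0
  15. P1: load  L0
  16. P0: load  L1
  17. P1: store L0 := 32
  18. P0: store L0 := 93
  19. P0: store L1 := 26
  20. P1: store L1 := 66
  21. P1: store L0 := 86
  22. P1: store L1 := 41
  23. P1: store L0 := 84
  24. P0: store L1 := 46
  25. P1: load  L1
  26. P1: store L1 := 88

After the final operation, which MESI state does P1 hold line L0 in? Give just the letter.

state = M

step 1: P0: load  L1  ⟶  EI  (L1)  txn=BusRd  M[L1]=20
step 2: P1: load  L1  ⟶  SS  (L1)  txn=BusRd  M[L1]=20
step 3: P0: store L0 := 37  ⟶  MI  (L0)  txn=BusRdX  M[L0]=30
step 4: P0: store L1 := 35  ⟶  MI  (L1)  txn=BusUpgr  M[L1]=20
step 5: P1: load  L0  ⟶  SS  (L0)  txn=BusRd+Flush  M[L0]=37
step 6: P1: store L1 := 29  ⟶  IM  (L1)  txn=BusRdX+Flush  M[L1]=35
step 7: P0: store L1 := 31  ⟶  MI  (L1)  txn=BusRdX+Flush  M[L1]=29
step 8: P0: load  L0  ⟶  SS  (L0)  txn=∅  M[L0]=37
step 9: P1: load  L1  ⟶  SS  (L1)  txn=BusRd+Flush  M[L1]=31
step 10: P0: store L1 := 90  ⟶  MI  (L1)  txn=BusUpgr  M[L1]=31
step 11: P1: load  L0  ⟶  SS  (L0)  txn=∅  M[L0]=37
step 12: P1: load  L1  ⟶  SS  (L1)  txn=BusRd+Flush  M[L1]=90
step 13: P0: load  L1  ⟶  SS  (L1)  txn=∅  M[L1]=90
step 14: P1: load  L0  ⟶  SS  (L0)  txn=∅  M[L0]=37
step 15: P1: load  L0  ⟶  SS  (L0)  txn=∅  M[L0]=37
step 16: P0: load  L1  ⟶  SS  (L1)  txn=∅  M[L1]=90
step 17: P1: store L0 := 32  ⟶  IM  (L0)  txn=BusUpgr  M[L0]=37
step 18: P0: store L0 := 93  ⟶  MI  (L0)  txn=BusRdX+Flush  M[L0]=32
step 19: P0: store L1 := 26  ⟶  MI  (L1)  txn=BusUpgr  M[L1]=90
step 20: P1: store L1 := 66  ⟶  IM  (L1)  txn=BusRdX+Flush  M[L1]=26
step 21: P1: store L0 := 86  ⟶  IM  (L0)  txn=BusRdX+Flush  M[L0]=93
step 22: P1: store L1 := 41  ⟶  IM  (L1)  txn=∅  M[L1]=26
step 23: P1: store L0 := 84  ⟶  IM  (L0)  txn=∅  M[L0]=93
step 24: P0: store L1 := 46  ⟶  MI  (L1)  txn=BusRdX+Flush  M[L1]=41
step 25: P1: load  L1  ⟶  SS  (L1)  txn=BusRd+Flush  M[L1]=46
step 26: P1: store L1 := 88  ⟶  IM  (L1)  txn=BusUpgr  M[L1]=46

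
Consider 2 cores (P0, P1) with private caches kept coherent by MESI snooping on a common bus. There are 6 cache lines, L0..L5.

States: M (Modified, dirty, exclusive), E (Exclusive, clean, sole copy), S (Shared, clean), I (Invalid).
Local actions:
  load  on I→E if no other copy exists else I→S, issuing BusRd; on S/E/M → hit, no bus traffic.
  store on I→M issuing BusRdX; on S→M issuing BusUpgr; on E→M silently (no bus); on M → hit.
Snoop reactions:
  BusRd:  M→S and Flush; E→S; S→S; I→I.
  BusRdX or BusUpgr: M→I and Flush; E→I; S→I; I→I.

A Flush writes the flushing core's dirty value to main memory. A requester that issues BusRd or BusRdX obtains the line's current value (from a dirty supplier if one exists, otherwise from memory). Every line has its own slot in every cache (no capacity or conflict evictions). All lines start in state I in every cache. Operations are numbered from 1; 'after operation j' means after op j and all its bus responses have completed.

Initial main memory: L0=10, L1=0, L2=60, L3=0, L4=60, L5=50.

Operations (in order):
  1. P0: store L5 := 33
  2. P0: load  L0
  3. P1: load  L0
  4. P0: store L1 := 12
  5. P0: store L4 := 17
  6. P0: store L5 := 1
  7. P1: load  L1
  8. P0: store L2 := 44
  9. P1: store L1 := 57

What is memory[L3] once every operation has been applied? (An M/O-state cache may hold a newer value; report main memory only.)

memory[L3] = 0

1. P0: store L5 := 33  bus=[BusRdX]  L5: P0=M P1=I  mem[L5]=50
2. P0: load  L0  bus=[BusRd]  L0: P0=E P1=I  mem[L0]=10
3. P1: load  L0  bus=[BusRd]  L0: P0=S P1=S  mem[L0]=10
4. P0: store L1 := 12  bus=[BusRdX]  L1: P0=M P1=I  mem[L1]=0
5. P0: store L4 := 17  bus=[BusRdX]  L4: P0=M P1=I  mem[L4]=60
6. P0: store L5 := 1  bus=[-]  L5: P0=M P1=I  mem[L5]=50
7. P1: load  L1  bus=[BusRd,Flush]  L1: P0=S P1=S  mem[L1]=12
8. P0: store L2 := 44  bus=[BusRdX]  L2: P0=M P1=I  mem[L2]=60
9. P1: store L1 := 57  bus=[BusUpgr]  L1: P0=I P1=M  mem[L1]=12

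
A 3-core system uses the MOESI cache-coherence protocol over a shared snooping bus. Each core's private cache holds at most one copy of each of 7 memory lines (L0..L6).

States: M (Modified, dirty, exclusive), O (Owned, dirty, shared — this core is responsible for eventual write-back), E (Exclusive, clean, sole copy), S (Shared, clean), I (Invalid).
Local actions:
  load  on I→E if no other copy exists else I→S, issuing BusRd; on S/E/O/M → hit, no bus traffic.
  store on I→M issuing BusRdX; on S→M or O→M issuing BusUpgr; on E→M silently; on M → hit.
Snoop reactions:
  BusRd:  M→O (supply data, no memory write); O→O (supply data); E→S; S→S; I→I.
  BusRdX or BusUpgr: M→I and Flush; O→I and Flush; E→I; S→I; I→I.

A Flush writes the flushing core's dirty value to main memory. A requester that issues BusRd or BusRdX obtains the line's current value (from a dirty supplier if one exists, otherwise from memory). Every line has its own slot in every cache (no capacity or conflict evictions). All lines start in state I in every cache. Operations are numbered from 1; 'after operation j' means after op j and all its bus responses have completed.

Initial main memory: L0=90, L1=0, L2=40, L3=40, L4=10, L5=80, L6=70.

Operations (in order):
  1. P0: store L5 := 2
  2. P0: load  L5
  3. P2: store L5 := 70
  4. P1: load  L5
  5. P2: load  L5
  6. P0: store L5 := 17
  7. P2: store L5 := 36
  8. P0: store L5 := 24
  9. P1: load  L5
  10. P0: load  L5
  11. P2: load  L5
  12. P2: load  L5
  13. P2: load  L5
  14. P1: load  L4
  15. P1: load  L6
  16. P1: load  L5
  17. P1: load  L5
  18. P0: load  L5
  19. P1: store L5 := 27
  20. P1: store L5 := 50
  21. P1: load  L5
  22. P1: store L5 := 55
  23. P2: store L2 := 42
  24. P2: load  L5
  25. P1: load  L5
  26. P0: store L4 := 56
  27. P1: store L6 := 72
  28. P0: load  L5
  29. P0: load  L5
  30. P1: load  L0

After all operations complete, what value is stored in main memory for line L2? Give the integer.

memory[L2] = 40

  op1 P0: store L5 := 2 → M/I/I on L5; bus BusRdX; mem=80
  op2 P0: load  L5 → M/I/I on L5; bus (none); mem=80
  op3 P2: store L5 := 70 → I/I/M on L5; bus BusRdX Flush; mem=2
  op4 P1: load  L5 → I/S/O on L5; bus BusRd; mem=2
  op5 P2: load  L5 → I/S/O on L5; bus (none); mem=2
  op6 P0: store L5 := 17 → M/I/I on L5; bus BusRdX Flush; mem=70
  op7 P2: store L5 := 36 → I/I/M on L5; bus BusRdX Flush; mem=17
  op8 P0: store L5 := 24 → M/I/I on L5; bus BusRdX Flush; mem=36
  op9 P1: load  L5 → O/S/I on L5; bus BusRd; mem=36
  op10 P0: load  L5 → O/S/I on L5; bus (none); mem=36
  op11 P2: load  L5 → O/S/S on L5; bus BusRd; mem=36
  op12 P2: load  L5 → O/S/S on L5; bus (none); mem=36
  op13 P2: load  L5 → O/S/S on L5; bus (none); mem=36
  op14 P1: load  L4 → I/E/I on L4; bus BusRd; mem=10
  op15 P1: load  L6 → I/E/I on L6; bus BusRd; mem=70
  op16 P1: load  L5 → O/S/S on L5; bus (none); mem=36
  op17 P1: load  L5 → O/S/S on L5; bus (none); mem=36
  op18 P0: load  L5 → O/S/S on L5; bus (none); mem=36
  op19 P1: store L5 := 27 → I/M/I on L5; bus BusUpgr Flush; mem=24
  op20 P1: store L5 := 50 → I/M/I on L5; bus (none); mem=24
  op21 P1: load  L5 → I/M/I on L5; bus (none); mem=24
  op22 P1: store L5 := 55 → I/M/I on L5; bus (none); mem=24
  op23 P2: store L2 := 42 → I/I/M on L2; bus BusRdX; mem=40
  op24 P2: load  L5 → I/O/S on L5; bus BusRd; mem=24
  op25 P1: load  L5 → I/O/S on L5; bus (none); mem=24
  op26 P0: store L4 := 56 → M/I/I on L4; bus BusRdX; mem=10
  op27 P1: store L6 := 72 → I/M/I on L6; bus (none); mem=70
  op28 P0: load  L5 → S/O/S on L5; bus BusRd; mem=24
  op29 P0: load  L5 → S/O/S on L5; bus (none); mem=24
  op30 P1: load  L0 → I/E/I on L0; bus BusRd; mem=90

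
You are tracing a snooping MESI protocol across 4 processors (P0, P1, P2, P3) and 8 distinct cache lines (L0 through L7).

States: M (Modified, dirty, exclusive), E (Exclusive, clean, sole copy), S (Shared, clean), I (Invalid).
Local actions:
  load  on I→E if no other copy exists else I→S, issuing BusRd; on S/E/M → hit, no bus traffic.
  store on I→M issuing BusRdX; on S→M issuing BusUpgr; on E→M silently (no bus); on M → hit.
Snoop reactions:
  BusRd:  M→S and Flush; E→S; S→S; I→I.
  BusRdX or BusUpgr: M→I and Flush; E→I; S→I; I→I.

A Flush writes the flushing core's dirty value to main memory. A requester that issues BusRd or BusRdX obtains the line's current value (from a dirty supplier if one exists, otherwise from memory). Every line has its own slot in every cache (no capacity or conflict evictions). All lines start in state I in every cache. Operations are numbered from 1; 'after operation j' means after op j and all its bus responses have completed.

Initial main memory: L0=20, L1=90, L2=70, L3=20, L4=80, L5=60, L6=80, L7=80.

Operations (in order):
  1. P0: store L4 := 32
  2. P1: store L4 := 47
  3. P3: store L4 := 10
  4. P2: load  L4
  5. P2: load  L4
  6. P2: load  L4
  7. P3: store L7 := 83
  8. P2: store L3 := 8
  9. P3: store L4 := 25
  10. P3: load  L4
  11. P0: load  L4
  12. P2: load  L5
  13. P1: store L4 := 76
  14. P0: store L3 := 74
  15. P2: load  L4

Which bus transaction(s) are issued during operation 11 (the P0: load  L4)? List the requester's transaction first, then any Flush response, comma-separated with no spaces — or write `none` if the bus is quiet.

step 1: P0: store L4 := 32  ⟶  MIII  (L4)  txn=BusRdX  M[L4]=80
step 2: P1: store L4 := 47  ⟶  IMII  (L4)  txn=BusRdX+Flush  M[L4]=32
step 3: P3: store L4 := 10  ⟶  IIIM  (L4)  txn=BusRdX+Flush  M[L4]=47
step 4: P2: load  L4  ⟶  IISS  (L4)  txn=BusRd+Flush  M[L4]=10
step 5: P2: load  L4  ⟶  IISS  (L4)  txn=∅  M[L4]=10
step 6: P2: load  L4  ⟶  IISS  (L4)  txn=∅  M[L4]=10
step 7: P3: store L7 := 83  ⟶  IIIM  (L7)  txn=BusRdX  M[L7]=80
step 8: P2: store L3 := 8  ⟶  IIMI  (L3)  txn=BusRdX  M[L3]=20
step 9: P3: store L4 := 25  ⟶  IIIM  (L4)  txn=BusUpgr  M[L4]=10
step 10: P3: load  L4  ⟶  IIIM  (L4)  txn=∅  M[L4]=10
step 11: P0: load  L4  ⟶  SIIS  (L4)  txn=BusRd+Flush  M[L4]=25
step 12: P2: load  L5  ⟶  IIEI  (L5)  txn=BusRd  M[L5]=60
step 13: P1: store L4 := 76  ⟶  IMII  (L4)  txn=BusRdX  M[L4]=25
step 14: P0: store L3 := 74  ⟶  MIII  (L3)  txn=BusRdX+Flush  M[L3]=8
step 15: P2: load  L4  ⟶  ISSI  (L4)  txn=BusRd+Flush  M[L4]=76

bus = BusRd,Flush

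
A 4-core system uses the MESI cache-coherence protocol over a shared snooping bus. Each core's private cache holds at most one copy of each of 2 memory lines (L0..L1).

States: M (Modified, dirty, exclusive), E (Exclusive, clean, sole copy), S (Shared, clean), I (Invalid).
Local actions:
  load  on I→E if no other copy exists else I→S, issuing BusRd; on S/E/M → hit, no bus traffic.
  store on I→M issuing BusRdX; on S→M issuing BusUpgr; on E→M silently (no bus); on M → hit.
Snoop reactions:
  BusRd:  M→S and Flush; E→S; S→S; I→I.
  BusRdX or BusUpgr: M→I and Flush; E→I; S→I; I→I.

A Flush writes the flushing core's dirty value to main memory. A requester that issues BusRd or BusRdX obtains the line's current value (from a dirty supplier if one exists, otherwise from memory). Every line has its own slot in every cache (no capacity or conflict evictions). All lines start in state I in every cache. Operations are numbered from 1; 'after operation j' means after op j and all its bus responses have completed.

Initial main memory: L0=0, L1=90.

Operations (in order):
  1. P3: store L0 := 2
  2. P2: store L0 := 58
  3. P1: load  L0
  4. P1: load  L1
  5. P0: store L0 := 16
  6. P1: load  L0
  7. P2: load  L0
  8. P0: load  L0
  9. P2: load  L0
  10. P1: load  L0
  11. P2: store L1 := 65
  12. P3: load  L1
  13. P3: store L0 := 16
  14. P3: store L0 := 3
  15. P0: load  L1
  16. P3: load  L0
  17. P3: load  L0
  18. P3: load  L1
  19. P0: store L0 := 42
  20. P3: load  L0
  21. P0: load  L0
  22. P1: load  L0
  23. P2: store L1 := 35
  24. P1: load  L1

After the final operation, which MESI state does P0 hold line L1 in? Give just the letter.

[1] P3: store L0 := 2 | P0:I, P1:I, P2:I, P3:M(2) | bus: BusRdX
[2] P2: store L0 := 58 | P0:I, P1:I, P2:M(58), P3:I | bus: BusRdX,Flush
[3] P1: load  L0 | P0:I, P1:S(58), P2:S(58), P3:I | bus: BusRd,Flush
[4] P1: load  L1 | P0:I, P1:E(90), P2:I, P3:I | bus: BusRd
[5] P0: store L0 := 16 | P0:M(16), P1:I, P2:I, P3:I | bus: BusRdX
[6] P1: load  L0 | P0:S(16), P1:S(16), P2:I, P3:I | bus: BusRd,Flush
[7] P2: load  L0 | P0:S(16), P1:S(16), P2:S(16), P3:I | bus: BusRd
[8] P0: load  L0 | P0:S(16), P1:S(16), P2:S(16), P3:I | bus: none
[9] P2: load  L0 | P0:S(16), P1:S(16), P2:S(16), P3:I | bus: none
[10] P1: load  L0 | P0:S(16), P1:S(16), P2:S(16), P3:I | bus: none
[11] P2: store L1 := 65 | P0:I, P1:I, P2:M(65), P3:I | bus: BusRdX
[12] P3: load  L1 | P0:I, P1:I, P2:S(65), P3:S(65) | bus: BusRd,Flush
[13] P3: store L0 := 16 | P0:I, P1:I, P2:I, P3:M(16) | bus: BusRdX
[14] P3: store L0 := 3 | P0:I, P1:I, P2:I, P3:M(3) | bus: none
[15] P0: load  L1 | P0:S(65), P1:I, P2:S(65), P3:S(65) | bus: BusRd
[16] P3: load  L0 | P0:I, P1:I, P2:I, P3:M(3) | bus: none
[17] P3: load  L0 | P0:I, P1:I, P2:I, P3:M(3) | bus: none
[18] P3: load  L1 | P0:S(65), P1:I, P2:S(65), P3:S(65) | bus: none
[19] P0: store L0 := 42 | P0:M(42), P1:I, P2:I, P3:I | bus: BusRdX,Flush
[20] P3: load  L0 | P0:S(42), P1:I, P2:I, P3:S(42) | bus: BusRd,Flush
[21] P0: load  L0 | P0:S(42), P1:I, P2:I, P3:S(42) | bus: none
[22] P1: load  L0 | P0:S(42), P1:S(42), P2:I, P3:S(42) | bus: BusRd
[23] P2: store L1 := 35 | P0:I, P1:I, P2:M(35), P3:I | bus: BusUpgr
[24] P1: load  L1 | P0:I, P1:S(35), P2:S(35), P3:I | bus: BusRd,Flush

state = I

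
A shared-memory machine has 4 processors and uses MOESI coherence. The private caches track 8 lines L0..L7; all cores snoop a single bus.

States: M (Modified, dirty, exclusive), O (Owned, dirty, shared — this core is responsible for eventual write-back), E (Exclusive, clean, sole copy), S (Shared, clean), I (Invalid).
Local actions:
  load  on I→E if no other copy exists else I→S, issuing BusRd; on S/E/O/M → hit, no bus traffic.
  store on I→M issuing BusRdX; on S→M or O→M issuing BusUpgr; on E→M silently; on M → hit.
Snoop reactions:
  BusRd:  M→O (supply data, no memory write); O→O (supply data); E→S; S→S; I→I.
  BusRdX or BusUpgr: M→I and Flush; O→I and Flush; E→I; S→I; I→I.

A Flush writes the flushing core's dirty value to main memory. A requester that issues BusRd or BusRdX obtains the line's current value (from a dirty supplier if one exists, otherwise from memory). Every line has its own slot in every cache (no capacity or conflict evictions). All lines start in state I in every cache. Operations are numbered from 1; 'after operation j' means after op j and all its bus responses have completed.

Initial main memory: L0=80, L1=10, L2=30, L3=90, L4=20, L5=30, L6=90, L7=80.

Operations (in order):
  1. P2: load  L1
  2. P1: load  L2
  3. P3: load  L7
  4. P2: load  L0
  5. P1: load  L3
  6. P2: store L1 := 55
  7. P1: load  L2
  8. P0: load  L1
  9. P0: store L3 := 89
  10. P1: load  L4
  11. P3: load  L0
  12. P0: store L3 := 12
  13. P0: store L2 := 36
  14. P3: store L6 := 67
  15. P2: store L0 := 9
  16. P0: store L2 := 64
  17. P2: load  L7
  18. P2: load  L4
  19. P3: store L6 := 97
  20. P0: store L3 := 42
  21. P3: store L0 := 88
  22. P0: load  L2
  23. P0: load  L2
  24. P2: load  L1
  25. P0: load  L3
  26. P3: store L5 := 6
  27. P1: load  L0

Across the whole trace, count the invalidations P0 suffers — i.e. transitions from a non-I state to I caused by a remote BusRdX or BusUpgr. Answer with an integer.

1. P2: load  L1  bus=[BusRd]  L1: P0=I P1=I P2=E P3=I  mem[L1]=10
2. P1: load  L2  bus=[BusRd]  L2: P0=I P1=E P2=I P3=I  mem[L2]=30
3. P3: load  L7  bus=[BusRd]  L7: P0=I P1=I P2=I P3=E  mem[L7]=80
4. P2: load  L0  bus=[BusRd]  L0: P0=I P1=I P2=E P3=I  mem[L0]=80
5. P1: load  L3  bus=[BusRd]  L3: P0=I P1=E P2=I P3=I  mem[L3]=90
6. P2: store L1 := 55  bus=[-]  L1: P0=I P1=I P2=M P3=I  mem[L1]=10
7. P1: load  L2  bus=[-]  L2: P0=I P1=E P2=I P3=I  mem[L2]=30
8. P0: load  L1  bus=[BusRd]  L1: P0=S P1=I P2=O P3=I  mem[L1]=10
9. P0: store L3 := 89  bus=[BusRdX]  L3: P0=M P1=I P2=I P3=I  mem[L3]=90
10. P1: load  L4  bus=[BusRd]  L4: P0=I P1=E P2=I P3=I  mem[L4]=20
11. P3: load  L0  bus=[BusRd]  L0: P0=I P1=I P2=S P3=S  mem[L0]=80
12. P0: store L3 := 12  bus=[-]  L3: P0=M P1=I P2=I P3=I  mem[L3]=90
13. P0: store L2 := 36  bus=[BusRdX]  L2: P0=M P1=I P2=I P3=I  mem[L2]=30
14. P3: store L6 := 67  bus=[BusRdX]  L6: P0=I P1=I P2=I P3=M  mem[L6]=90
15. P2: store L0 := 9  bus=[BusUpgr]  L0: P0=I P1=I P2=M P3=I  mem[L0]=80
16. P0: store L2 := 64  bus=[-]  L2: P0=M P1=I P2=I P3=I  mem[L2]=30
17. P2: load  L7  bus=[BusRd]  L7: P0=I P1=I P2=S P3=S  mem[L7]=80
18. P2: load  L4  bus=[BusRd]  L4: P0=I P1=S P2=S P3=I  mem[L4]=20
19. P3: store L6 := 97  bus=[-]  L6: P0=I P1=I P2=I P3=M  mem[L6]=90
20. P0: store L3 := 42  bus=[-]  L3: P0=M P1=I P2=I P3=I  mem[L3]=90
21. P3: store L0 := 88  bus=[BusRdX,Flush]  L0: P0=I P1=I P2=I P3=M  mem[L0]=9
22. P0: load  L2  bus=[-]  L2: P0=M P1=I P2=I P3=I  mem[L2]=30
23. P0: load  L2  bus=[-]  L2: P0=M P1=I P2=I P3=I  mem[L2]=30
24. P2: load  L1  bus=[-]  L1: P0=S P1=I P2=O P3=I  mem[L1]=10
25. P0: load  L3  bus=[-]  L3: P0=M P1=I P2=I P3=I  mem[L3]=90
26. P3: store L5 := 6  bus=[BusRdX]  L5: P0=I P1=I P2=I P3=M  mem[L5]=30
27. P1: load  L0  bus=[BusRd]  L0: P0=I P1=S P2=I P3=O  mem[L0]=9

invalidations = 0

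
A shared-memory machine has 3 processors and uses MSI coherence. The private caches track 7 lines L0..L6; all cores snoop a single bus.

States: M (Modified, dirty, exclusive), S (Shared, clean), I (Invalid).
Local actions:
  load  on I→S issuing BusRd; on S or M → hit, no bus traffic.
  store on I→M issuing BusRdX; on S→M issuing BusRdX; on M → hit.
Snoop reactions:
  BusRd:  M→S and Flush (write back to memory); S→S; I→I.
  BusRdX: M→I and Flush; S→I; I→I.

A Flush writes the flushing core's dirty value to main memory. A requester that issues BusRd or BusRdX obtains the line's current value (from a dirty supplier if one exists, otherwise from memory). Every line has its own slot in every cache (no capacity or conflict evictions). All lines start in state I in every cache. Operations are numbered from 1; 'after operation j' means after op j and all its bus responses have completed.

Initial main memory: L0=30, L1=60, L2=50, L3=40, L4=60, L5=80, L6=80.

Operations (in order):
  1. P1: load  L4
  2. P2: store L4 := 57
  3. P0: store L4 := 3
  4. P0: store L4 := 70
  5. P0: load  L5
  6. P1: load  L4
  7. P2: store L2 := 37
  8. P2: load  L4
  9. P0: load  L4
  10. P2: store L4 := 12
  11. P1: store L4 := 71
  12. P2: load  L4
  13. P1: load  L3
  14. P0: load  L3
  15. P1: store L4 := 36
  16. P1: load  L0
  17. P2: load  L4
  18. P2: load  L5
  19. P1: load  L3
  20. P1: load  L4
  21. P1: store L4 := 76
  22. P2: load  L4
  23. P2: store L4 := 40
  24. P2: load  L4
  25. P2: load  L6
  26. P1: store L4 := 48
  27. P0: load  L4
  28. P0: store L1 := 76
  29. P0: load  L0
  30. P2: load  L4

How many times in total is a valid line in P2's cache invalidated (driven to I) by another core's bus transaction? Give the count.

invalidations = 5

1. P1: load  L4  bus=[BusRd]  L4: P0=I P1=S P2=I  mem[L4]=60
2. P2: store L4 := 57  bus=[BusRdX]  L4: P0=I P1=I P2=M  mem[L4]=60
3. P0: store L4 := 3  bus=[BusRdX,Flush]  L4: P0=M P1=I P2=I  mem[L4]=57
4. P0: store L4 := 70  bus=[-]  L4: P0=M P1=I P2=I  mem[L4]=57
5. P0: load  L5  bus=[BusRd]  L5: P0=S P1=I P2=I  mem[L5]=80
6. P1: load  L4  bus=[BusRd,Flush]  L4: P0=S P1=S P2=I  mem[L4]=70
7. P2: store L2 := 37  bus=[BusRdX]  L2: P0=I P1=I P2=M  mem[L2]=50
8. P2: load  L4  bus=[BusRd]  L4: P0=S P1=S P2=S  mem[L4]=70
9. P0: load  L4  bus=[-]  L4: P0=S P1=S P2=S  mem[L4]=70
10. P2: store L4 := 12  bus=[BusRdX]  L4: P0=I P1=I P2=M  mem[L4]=70
11. P1: store L4 := 71  bus=[BusRdX,Flush]  L4: P0=I P1=M P2=I  mem[L4]=12
12. P2: load  L4  bus=[BusRd,Flush]  L4: P0=I P1=S P2=S  mem[L4]=71
13. P1: load  L3  bus=[BusRd]  L3: P0=I P1=S P2=I  mem[L3]=40
14. P0: load  L3  bus=[BusRd]  L3: P0=S P1=S P2=I  mem[L3]=40
15. P1: store L4 := 36  bus=[BusRdX]  L4: P0=I P1=M P2=I  mem[L4]=71
16. P1: load  L0  bus=[BusRd]  L0: P0=I P1=S P2=I  mem[L0]=30
17. P2: load  L4  bus=[BusRd,Flush]  L4: P0=I P1=S P2=S  mem[L4]=36
18. P2: load  L5  bus=[BusRd]  L5: P0=S P1=I P2=S  mem[L5]=80
19. P1: load  L3  bus=[-]  L3: P0=S P1=S P2=I  mem[L3]=40
20. P1: load  L4  bus=[-]  L4: P0=I P1=S P2=S  mem[L4]=36
21. P1: store L4 := 76  bus=[BusRdX]  L4: P0=I P1=M P2=I  mem[L4]=36
22. P2: load  L4  bus=[BusRd,Flush]  L4: P0=I P1=S P2=S  mem[L4]=76
23. P2: store L4 := 40  bus=[BusRdX]  L4: P0=I P1=I P2=M  mem[L4]=76
24. P2: load  L4  bus=[-]  L4: P0=I P1=I P2=M  mem[L4]=76
25. P2: load  L6  bus=[BusRd]  L6: P0=I P1=I P2=S  mem[L6]=80
26. P1: store L4 := 48  bus=[BusRdX,Flush]  L4: P0=I P1=M P2=I  mem[L4]=40
27. P0: load  L4  bus=[BusRd,Flush]  L4: P0=S P1=S P2=I  mem[L4]=48
28. P0: store L1 := 76  bus=[BusRdX]  L1: P0=M P1=I P2=I  mem[L1]=60
29. P0: load  L0  bus=[BusRd]  L0: P0=S P1=S P2=I  mem[L0]=30
30. P2: load  L4  bus=[BusRd]  L4: P0=S P1=S P2=S  mem[L4]=48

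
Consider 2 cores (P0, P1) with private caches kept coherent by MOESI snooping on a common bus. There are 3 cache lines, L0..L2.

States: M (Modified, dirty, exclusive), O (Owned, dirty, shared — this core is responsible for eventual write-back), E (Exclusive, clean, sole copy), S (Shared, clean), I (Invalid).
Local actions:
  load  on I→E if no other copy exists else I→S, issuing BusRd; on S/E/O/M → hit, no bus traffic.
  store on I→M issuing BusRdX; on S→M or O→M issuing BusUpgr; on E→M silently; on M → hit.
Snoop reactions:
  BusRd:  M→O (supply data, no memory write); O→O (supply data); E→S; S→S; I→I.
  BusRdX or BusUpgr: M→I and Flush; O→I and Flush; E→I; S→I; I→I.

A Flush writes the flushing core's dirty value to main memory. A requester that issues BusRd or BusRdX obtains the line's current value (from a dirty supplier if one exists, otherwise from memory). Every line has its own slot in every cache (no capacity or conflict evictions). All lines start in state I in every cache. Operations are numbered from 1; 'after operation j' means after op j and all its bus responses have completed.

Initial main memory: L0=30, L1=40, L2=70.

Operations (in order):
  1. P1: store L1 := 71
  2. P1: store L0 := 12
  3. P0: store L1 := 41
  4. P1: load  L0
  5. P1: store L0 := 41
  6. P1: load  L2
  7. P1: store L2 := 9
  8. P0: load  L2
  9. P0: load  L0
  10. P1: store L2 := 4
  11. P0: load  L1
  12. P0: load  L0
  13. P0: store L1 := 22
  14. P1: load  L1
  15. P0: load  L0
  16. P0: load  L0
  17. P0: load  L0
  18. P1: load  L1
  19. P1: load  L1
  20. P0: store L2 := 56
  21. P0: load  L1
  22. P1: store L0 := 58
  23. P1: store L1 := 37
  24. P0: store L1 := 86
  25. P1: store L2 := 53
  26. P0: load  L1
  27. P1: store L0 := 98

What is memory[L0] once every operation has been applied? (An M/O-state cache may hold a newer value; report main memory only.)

  op1 P1: store L1 := 71 → I/M on L1; bus BusRdX; mem=40
  op2 P1: store L0 := 12 → I/M on L0; bus BusRdX; mem=30
  op3 P0: store L1 := 41 → M/I on L1; bus BusRdX Flush; mem=71
  op4 P1: load  L0 → I/M on L0; bus (none); mem=30
  op5 P1: store L0 := 41 → I/M on L0; bus (none); mem=30
  op6 P1: load  L2 → I/E on L2; bus BusRd; mem=70
  op7 P1: store L2 := 9 → I/M on L2; bus (none); mem=70
  op8 P0: load  L2 → S/O on L2; bus BusRd; mem=70
  op9 P0: load  L0 → S/O on L0; bus BusRd; mem=30
  op10 P1: store L2 := 4 → I/M on L2; bus BusUpgr; mem=70
  op11 P0: load  L1 → M/I on L1; bus (none); mem=71
  op12 P0: load  L0 → S/O on L0; bus (none); mem=30
  op13 P0: store L1 := 22 → M/I on L1; bus (none); mem=71
  op14 P1: load  L1 → O/S on L1; bus BusRd; mem=71
  op15 P0: load  L0 → S/O on L0; bus (none); mem=30
  op16 P0: load  L0 → S/O on L0; bus (none); mem=30
  op17 P0: load  L0 → S/O on L0; bus (none); mem=30
  op18 P1: load  L1 → O/S on L1; bus (none); mem=71
  op19 P1: load  L1 → O/S on L1; bus (none); mem=71
  op20 P0: store L2 := 56 → M/I on L2; bus BusRdX Flush; mem=4
  op21 P0: load  L1 → O/S on L1; bus (none); mem=71
  op22 P1: store L0 := 58 → I/M on L0; bus BusUpgr; mem=30
  op23 P1: store L1 := 37 → I/M on L1; bus BusUpgr Flush; mem=22
  op24 P0: store L1 := 86 → M/I on L1; bus BusRdX Flush; mem=37
  op25 P1: store L2 := 53 → I/M on L2; bus BusRdX Flush; mem=56
  op26 P0: load  L1 → M/I on L1; bus (none); mem=37
  op27 P1: store L0 := 98 → I/M on L0; bus (none); mem=30

memory[L0] = 30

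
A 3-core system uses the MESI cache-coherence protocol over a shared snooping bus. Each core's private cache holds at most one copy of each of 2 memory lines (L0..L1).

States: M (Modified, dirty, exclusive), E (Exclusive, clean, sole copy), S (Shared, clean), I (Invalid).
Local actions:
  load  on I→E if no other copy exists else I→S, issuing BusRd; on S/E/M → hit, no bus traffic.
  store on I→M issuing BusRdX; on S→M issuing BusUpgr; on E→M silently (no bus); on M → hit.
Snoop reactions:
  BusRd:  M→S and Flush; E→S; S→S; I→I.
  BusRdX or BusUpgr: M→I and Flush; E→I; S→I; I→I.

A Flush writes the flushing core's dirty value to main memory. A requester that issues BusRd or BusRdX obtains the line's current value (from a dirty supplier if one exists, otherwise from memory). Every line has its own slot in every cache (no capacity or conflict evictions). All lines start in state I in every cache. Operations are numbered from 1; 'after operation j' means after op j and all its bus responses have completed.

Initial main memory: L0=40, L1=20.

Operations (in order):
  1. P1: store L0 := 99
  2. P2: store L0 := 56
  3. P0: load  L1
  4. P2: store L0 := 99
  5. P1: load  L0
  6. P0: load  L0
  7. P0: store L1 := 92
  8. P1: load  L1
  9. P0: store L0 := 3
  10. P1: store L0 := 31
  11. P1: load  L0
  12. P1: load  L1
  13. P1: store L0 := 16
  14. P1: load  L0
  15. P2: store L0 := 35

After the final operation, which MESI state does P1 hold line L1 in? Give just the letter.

1. P1: store L0 := 99  bus=[BusRdX]  L0: P0=I P1=M P2=I  mem[L0]=40
2. P2: store L0 := 56  bus=[BusRdX,Flush]  L0: P0=I P1=I P2=M  mem[L0]=99
3. P0: load  L1  bus=[BusRd]  L1: P0=E P1=I P2=I  mem[L1]=20
4. P2: store L0 := 99  bus=[-]  L0: P0=I P1=I P2=M  mem[L0]=99
5. P1: load  L0  bus=[BusRd,Flush]  L0: P0=I P1=S P2=S  mem[L0]=99
6. P0: load  L0  bus=[BusRd]  L0: P0=S P1=S P2=S  mem[L0]=99
7. P0: store L1 := 92  bus=[-]  L1: P0=M P1=I P2=I  mem[L1]=20
8. P1: load  L1  bus=[BusRd,Flush]  L1: P0=S P1=S P2=I  mem[L1]=92
9. P0: store L0 := 3  bus=[BusUpgr]  L0: P0=M P1=I P2=I  mem[L0]=99
10. P1: store L0 := 31  bus=[BusRdX,Flush]  L0: P0=I P1=M P2=I  mem[L0]=3
11. P1: load  L0  bus=[-]  L0: P0=I P1=M P2=I  mem[L0]=3
12. P1: load  L1  bus=[-]  L1: P0=S P1=S P2=I  mem[L1]=92
13. P1: store L0 := 16  bus=[-]  L0: P0=I P1=M P2=I  mem[L0]=3
14. P1: load  L0  bus=[-]  L0: P0=I P1=M P2=I  mem[L0]=3
15. P2: store L0 := 35  bus=[BusRdX,Flush]  L0: P0=I P1=I P2=M  mem[L0]=16

state = S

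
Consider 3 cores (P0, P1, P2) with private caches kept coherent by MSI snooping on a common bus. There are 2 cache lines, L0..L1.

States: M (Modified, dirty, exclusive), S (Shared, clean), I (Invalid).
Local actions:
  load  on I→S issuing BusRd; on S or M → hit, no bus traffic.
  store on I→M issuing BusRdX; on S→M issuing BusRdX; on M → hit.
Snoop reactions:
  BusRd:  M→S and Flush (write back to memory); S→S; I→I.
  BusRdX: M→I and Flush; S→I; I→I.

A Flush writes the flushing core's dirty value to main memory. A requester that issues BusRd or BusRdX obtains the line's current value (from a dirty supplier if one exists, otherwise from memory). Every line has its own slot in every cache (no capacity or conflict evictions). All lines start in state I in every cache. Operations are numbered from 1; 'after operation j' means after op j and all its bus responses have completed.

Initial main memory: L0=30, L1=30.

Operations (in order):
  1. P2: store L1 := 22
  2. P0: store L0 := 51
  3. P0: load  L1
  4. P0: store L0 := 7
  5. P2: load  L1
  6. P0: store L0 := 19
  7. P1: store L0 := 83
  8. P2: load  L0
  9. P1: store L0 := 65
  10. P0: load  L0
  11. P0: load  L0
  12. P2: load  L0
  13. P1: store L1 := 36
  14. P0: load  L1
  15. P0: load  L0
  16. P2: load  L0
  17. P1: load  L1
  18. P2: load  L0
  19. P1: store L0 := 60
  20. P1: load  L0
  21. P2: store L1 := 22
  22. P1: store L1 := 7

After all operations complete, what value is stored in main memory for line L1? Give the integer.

1. P2: store L1 := 22  bus=[BusRdX]  L1: P0=I P1=I P2=M  mem[L1]=30
2. P0: store L0 := 51  bus=[BusRdX]  L0: P0=M P1=I P2=I  mem[L0]=30
3. P0: load  L1  bus=[BusRd,Flush]  L1: P0=S P1=I P2=S  mem[L1]=22
4. P0: store L0 := 7  bus=[-]  L0: P0=M P1=I P2=I  mem[L0]=30
5. P2: load  L1  bus=[-]  L1: P0=S P1=I P2=S  mem[L1]=22
6. P0: store L0 := 19  bus=[-]  L0: P0=M P1=I P2=I  mem[L0]=30
7. P1: store L0 := 83  bus=[BusRdX,Flush]  L0: P0=I P1=M P2=I  mem[L0]=19
8. P2: load  L0  bus=[BusRd,Flush]  L0: P0=I P1=S P2=S  mem[L0]=83
9. P1: store L0 := 65  bus=[BusRdX]  L0: P0=I P1=M P2=I  mem[L0]=83
10. P0: load  L0  bus=[BusRd,Flush]  L0: P0=S P1=S P2=I  mem[L0]=65
11. P0: load  L0  bus=[-]  L0: P0=S P1=S P2=I  mem[L0]=65
12. P2: load  L0  bus=[BusRd]  L0: P0=S P1=S P2=S  mem[L0]=65
13. P1: store L1 := 36  bus=[BusRdX]  L1: P0=I P1=M P2=I  mem[L1]=22
14. P0: load  L1  bus=[BusRd,Flush]  L1: P0=S P1=S P2=I  mem[L1]=36
15. P0: load  L0  bus=[-]  L0: P0=S P1=S P2=S  mem[L0]=65
16. P2: load  L0  bus=[-]  L0: P0=S P1=S P2=S  mem[L0]=65
17. P1: load  L1  bus=[-]  L1: P0=S P1=S P2=I  mem[L1]=36
18. P2: load  L0  bus=[-]  L0: P0=S P1=S P2=S  mem[L0]=65
19. P1: store L0 := 60  bus=[BusRdX]  L0: P0=I P1=M P2=I  mem[L0]=65
20. P1: load  L0  bus=[-]  L0: P0=I P1=M P2=I  mem[L0]=65
21. P2: store L1 := 22  bus=[BusRdX]  L1: P0=I P1=I P2=M  mem[L1]=36
22. P1: store L1 := 7  bus=[BusRdX,Flush]  L1: P0=I P1=M P2=I  mem[L1]=22

memory[L1] = 22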